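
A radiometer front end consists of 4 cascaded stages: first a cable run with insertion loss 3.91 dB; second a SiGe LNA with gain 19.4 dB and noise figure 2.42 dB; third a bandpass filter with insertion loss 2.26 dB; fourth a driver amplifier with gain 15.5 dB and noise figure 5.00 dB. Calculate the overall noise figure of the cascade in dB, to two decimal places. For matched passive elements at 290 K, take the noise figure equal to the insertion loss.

Convert to linear (a loss of L dB is a gain of −L dB): F_i = 10^(NF_i/10), G_i = 10^(G_i,dB/10)
  Stage 1: F_1 = 10^(3.91/10) = 2.460, G_1 = 10^(−3.91/10) = 0.4064
  Stage 2: F_2 = 10^(2.42/10) = 1.746, G_2 = 10^(19.4/10) = 87.10
  Stage 3: F_3 = 10^(2.26/10) = 1.683, G_3 = 10^(−2.26/10) = 0.5943
  Stage 4: F_4 = 10^(5.00/10) = 3.162, G_4 = 10^(15.5/10) = 35.48
Friis cascade:
  F = 2.460 + (1.746 − 1)/0.4064 + (1.683 − 1)/35.40 + (3.162 − 1)/21.04 = 4.417
NF = 10 log₁₀(4.417) = 6.45 dB

6.45 dB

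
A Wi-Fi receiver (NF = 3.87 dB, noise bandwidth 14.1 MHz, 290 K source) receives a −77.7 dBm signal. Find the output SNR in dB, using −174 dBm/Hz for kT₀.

20.9 dB

Noise floor: N = −174 + 10 log₁₀(B) + NF
10 log₁₀(1.41×10⁷) = 71.49 dB
N = −174 + 71.49 + 3.87 = −98.64 dBm
SNR = P_sig − N = −77.7 − (−98.64) = 20.94 dB → 20.9 dB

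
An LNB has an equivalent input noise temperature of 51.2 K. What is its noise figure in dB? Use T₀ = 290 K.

F = 1 + T_e/T₀ = 1 + 51.2/290 = 1.17655
NF = 10 log₁₀(1.17655) = 0.706 dB

0.706 dB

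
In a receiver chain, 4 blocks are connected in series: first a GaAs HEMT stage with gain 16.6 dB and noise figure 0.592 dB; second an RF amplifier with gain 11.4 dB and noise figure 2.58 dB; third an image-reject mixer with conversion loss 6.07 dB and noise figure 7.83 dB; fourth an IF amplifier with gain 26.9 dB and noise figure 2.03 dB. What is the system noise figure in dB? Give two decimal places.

0.70 dB

Convert to linear (a loss of L dB is a gain of −L dB): F_i = 10^(NF_i/10), G_i = 10^(G_i,dB/10)
  Stage 1: F_1 = 10^(0.592/10) = 1.146, G_1 = 10^(16.6/10) = 45.71
  Stage 2: F_2 = 10^(2.58/10) = 1.811, G_2 = 10^(11.4/10) = 13.80
  Stage 3: F_3 = 10^(7.83/10) = 6.067, G_3 = 10^(−6.07/10) = 0.2472
  Stage 4: F_4 = 10^(2.03/10) = 1.596, G_4 = 10^(26.9/10) = 489.8
Friis cascade:
  F = 1.146 + (1.811 − 1)/45.71 + (6.067 − 1)/631.0 + (1.596 − 1)/156.0 = 1.176
NF = 10 log₁₀(1.176) = 0.70 dB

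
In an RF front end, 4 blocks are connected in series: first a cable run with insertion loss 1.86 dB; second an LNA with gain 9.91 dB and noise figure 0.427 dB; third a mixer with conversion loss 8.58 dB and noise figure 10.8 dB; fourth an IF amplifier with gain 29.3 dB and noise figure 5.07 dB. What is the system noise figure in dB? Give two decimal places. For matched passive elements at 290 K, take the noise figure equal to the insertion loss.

7.72 dB

Convert to linear (a loss of L dB is a gain of −L dB): F_i = 10^(NF_i/10), G_i = 10^(G_i,dB/10)
  Stage 1: F_1 = 10^(1.86/10) = 1.535, G_1 = 10^(−1.86/10) = 0.6516
  Stage 2: F_2 = 10^(0.427/10) = 1.103, G_2 = 10^(9.91/10) = 9.795
  Stage 3: F_3 = 10^(10.8/10) = 12.02, G_3 = 10^(−8.58/10) = 0.1387
  Stage 4: F_4 = 10^(5.07/10) = 3.214, G_4 = 10^(29.3/10) = 851.1
Friis cascade:
  F = 1.535 + (1.103 − 1)/0.6516 + (12.02 − 1)/6.383 + (3.214 − 1)/0.8851 = 5.921
NF = 10 log₁₀(5.921) = 7.72 dB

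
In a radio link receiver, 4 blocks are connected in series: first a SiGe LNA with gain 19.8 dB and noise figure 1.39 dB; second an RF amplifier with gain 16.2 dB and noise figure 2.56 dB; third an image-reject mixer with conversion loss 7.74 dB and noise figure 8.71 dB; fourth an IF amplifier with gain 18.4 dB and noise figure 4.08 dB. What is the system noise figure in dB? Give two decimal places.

1.43 dB

Convert to linear (a loss of L dB is a gain of −L dB): F_i = 10^(NF_i/10), G_i = 10^(G_i,dB/10)
  Stage 1: F_1 = 10^(1.39/10) = 1.377, G_1 = 10^(19.8/10) = 95.50
  Stage 2: F_2 = 10^(2.56/10) = 1.803, G_2 = 10^(16.2/10) = 41.69
  Stage 3: F_3 = 10^(8.71/10) = 7.430, G_3 = 10^(−7.74/10) = 0.1683
  Stage 4: F_4 = 10^(4.08/10) = 2.559, G_4 = 10^(18.4/10) = 69.18
Friis cascade:
  F = 1.377 + (1.803 − 1)/95.50 + (7.430 − 1)/3981 + (2.559 − 1)/669.9 = 1.390
NF = 10 log₁₀(1.390) = 1.43 dB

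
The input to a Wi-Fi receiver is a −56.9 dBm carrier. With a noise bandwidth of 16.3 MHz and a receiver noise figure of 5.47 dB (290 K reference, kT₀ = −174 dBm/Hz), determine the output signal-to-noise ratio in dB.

Noise floor: N = −174 + 10 log₁₀(B) + NF
10 log₁₀(1.63×10⁷) = 72.12 dB
N = −174 + 72.12 + 5.47 = −96.41 dBm
SNR = P_sig − N = −56.9 − (−96.41) = 39.51 dB → 39.5 dB

39.5 dB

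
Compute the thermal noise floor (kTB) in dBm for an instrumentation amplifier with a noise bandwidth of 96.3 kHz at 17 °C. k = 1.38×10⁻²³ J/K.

−124.1 dBm

T = 17 °C + 273.15 = 290.15 K
P_n = kTB = 1.38×10⁻²³ × 290.15 × 9.63×10⁴ = 3.86×10⁻¹⁶ W
In dBm: 10 log₁₀(3.86×10⁻¹⁶ / 10⁻³) = −124.1 dBm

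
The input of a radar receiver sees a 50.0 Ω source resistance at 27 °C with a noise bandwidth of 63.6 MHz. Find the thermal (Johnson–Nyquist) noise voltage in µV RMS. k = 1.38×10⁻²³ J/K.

T = 27 °C + 273.15 = 300.15 K
V_n = √(4kTRB)
4kTRB = 4 × 1.38×10⁻²³ × 300.15 × 5.00×10¹ × 6.36×10⁷ = 5.27×10⁻¹¹ V²
V_n = √(5.27×10⁻¹¹) = 7.26×10⁻⁶ V = 7.26 µV

7.26 µV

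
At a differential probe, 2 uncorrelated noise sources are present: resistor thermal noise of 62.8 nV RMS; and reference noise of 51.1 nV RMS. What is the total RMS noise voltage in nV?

81.0 nV

Uncorrelated sources add in power (mean-square): V_tot = √(ΣV_i²)
V_tot = √[(6.28×10⁻⁸)² + (5.11×10⁻⁸)²] = 8.10×10⁻⁸ V = 81.0 nV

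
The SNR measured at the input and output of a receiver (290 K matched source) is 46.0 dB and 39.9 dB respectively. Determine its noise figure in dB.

6.1 dB

NF (dB) = SNR_in(dB) − SNR_out(dB) when the source is at T₀
NF = 46.0 − 39.9 = 6.1 dB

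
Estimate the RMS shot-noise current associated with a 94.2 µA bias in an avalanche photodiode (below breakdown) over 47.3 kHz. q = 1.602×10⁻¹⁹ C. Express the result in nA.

I_n = √(2qI·B)
2qI·B = 2 × 1.602×10⁻¹⁹ × 9.42×10⁻⁵ × 4.73×10⁴ = 1.43×10⁻¹⁸ A²
I_n = √(1.43×10⁻¹⁸) = 1.19×10⁻⁹ A = 1.19 nA

1.19 nA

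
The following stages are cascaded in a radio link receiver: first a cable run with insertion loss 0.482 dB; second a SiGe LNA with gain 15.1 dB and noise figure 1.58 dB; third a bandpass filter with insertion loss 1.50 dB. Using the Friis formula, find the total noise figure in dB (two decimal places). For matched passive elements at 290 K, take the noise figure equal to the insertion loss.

Convert to linear (a loss of L dB is a gain of −L dB): F_i = 10^(NF_i/10), G_i = 10^(G_i,dB/10)
  Stage 1: F_1 = 10^(0.482/10) = 1.117, G_1 = 10^(−0.482/10) = 0.8950
  Stage 2: F_2 = 10^(1.58/10) = 1.439, G_2 = 10^(15.1/10) = 32.36
  Stage 3: F_3 = 10^(1.50/10) = 1.413, G_3 = 10^(−1.50/10) = 0.7079
Friis cascade:
  F = 1.117 + (1.439 − 1)/0.8950 + (1.413 − 1)/28.96 = 1.622
NF = 10 log₁₀(1.622) = 2.10 dB

2.10 dB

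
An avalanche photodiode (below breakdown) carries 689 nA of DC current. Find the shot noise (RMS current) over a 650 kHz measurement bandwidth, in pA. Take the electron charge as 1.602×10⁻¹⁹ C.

I_n = √(2qI·B)
2qI·B = 2 × 1.602×10⁻¹⁹ × 6.89×10⁻⁷ × 6.50×10⁵ = 1.43×10⁻¹⁹ A²
I_n = √(1.43×10⁻¹⁹) = 3.79×10⁻¹⁰ A = 379 pA

379 pA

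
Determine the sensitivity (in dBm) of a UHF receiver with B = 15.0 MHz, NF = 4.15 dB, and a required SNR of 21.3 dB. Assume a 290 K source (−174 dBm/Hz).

Sensitivity = −174 + 10 log₁₀(B) + NF + SNR_min
= −174 + 71.76 + 4.15 + 21.3
= −76.79 dBm → −76.8 dBm

−76.8 dBm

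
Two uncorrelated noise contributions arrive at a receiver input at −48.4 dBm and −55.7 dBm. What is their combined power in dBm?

Convert to linear, add, convert back:
P₁ = 1.45×10⁻⁸ W, P₂ = 2.69×10⁻⁹ W
P_tot = 1.71×10⁻⁸ W → 10 log₁₀(P_tot / 10⁻³) = −47.7 dBm

−47.7 dBm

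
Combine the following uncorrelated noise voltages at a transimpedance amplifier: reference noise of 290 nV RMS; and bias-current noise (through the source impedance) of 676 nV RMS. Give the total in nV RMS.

736 nV

Uncorrelated sources add in power (mean-square): V_tot = √(ΣV_i²)
V_tot = √[(2.90×10⁻⁷)² + (6.76×10⁻⁷)²] = 7.36×10⁻⁷ V = 736 nV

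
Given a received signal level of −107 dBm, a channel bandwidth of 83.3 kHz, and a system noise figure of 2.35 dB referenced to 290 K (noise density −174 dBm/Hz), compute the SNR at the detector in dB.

15.4 dB

Noise floor: N = −174 + 10 log₁₀(B) + NF
10 log₁₀(8.33×10⁴) = 49.21 dB
N = −174 + 49.21 + 2.35 = −122.44 dBm
SNR = P_sig − N = −107 − (−122.44) = 15.44 dB → 15.4 dB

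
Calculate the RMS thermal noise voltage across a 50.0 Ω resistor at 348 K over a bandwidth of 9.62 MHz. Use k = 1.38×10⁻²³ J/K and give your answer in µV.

3.04 µV

V_n = √(4kTRB)
4kTRB = 4 × 1.38×10⁻²³ × 348 × 5.00×10¹ × 9.62×10⁶ = 9.24×10⁻¹² V²
V_n = √(9.24×10⁻¹²) = 3.04×10⁻⁶ V = 3.04 µV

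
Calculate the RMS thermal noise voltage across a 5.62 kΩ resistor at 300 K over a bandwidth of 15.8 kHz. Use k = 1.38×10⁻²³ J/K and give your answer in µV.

1.21 µV

V_n = √(4kTRB)
4kTRB = 4 × 1.38×10⁻²³ × 300 × 5.62×10³ × 1.58×10⁴ = 1.47×10⁻¹² V²
V_n = √(1.47×10⁻¹²) = 1.21×10⁻⁶ V = 1.21 µV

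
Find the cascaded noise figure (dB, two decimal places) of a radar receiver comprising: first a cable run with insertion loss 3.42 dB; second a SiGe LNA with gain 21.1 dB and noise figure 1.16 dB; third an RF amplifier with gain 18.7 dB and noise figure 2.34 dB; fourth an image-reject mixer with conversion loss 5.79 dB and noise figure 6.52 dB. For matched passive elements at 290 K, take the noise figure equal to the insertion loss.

4.60 dB

Convert to linear (a loss of L dB is a gain of −L dB): F_i = 10^(NF_i/10), G_i = 10^(G_i,dB/10)
  Stage 1: F_1 = 10^(3.42/10) = 2.198, G_1 = 10^(−3.42/10) = 0.4550
  Stage 2: F_2 = 10^(1.16/10) = 1.306, G_2 = 10^(21.1/10) = 128.8
  Stage 3: F_3 = 10^(2.34/10) = 1.714, G_3 = 10^(18.7/10) = 74.13
  Stage 4: F_4 = 10^(6.52/10) = 4.487, G_4 = 10^(−5.79/10) = 0.2636
Friis cascade:
  F = 2.198 + (1.306 − 1)/0.4550 + (1.714 − 1)/58.61 + (4.487 − 1)/4345 = 2.884
NF = 10 log₁₀(2.884) = 4.60 dB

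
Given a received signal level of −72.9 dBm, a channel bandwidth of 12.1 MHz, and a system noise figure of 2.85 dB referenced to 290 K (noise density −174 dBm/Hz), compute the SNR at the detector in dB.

27.4 dB

Noise floor: N = −174 + 10 log₁₀(B) + NF
10 log₁₀(1.21×10⁷) = 70.83 dB
N = −174 + 70.83 + 2.85 = −100.32 dBm
SNR = P_sig − N = −72.9 − (−100.32) = 27.42 dB → 27.4 dB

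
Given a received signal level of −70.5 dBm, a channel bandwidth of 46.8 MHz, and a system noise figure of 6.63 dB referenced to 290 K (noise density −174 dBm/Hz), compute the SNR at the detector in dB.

Noise floor: N = −174 + 10 log₁₀(B) + NF
10 log₁₀(4.68×10⁷) = 76.7 dB
N = −174 + 76.7 + 6.63 = −90.67 dBm
SNR = P_sig − N = −70.5 − (−90.67) = 20.17 dB → 20.2 dB

20.2 dB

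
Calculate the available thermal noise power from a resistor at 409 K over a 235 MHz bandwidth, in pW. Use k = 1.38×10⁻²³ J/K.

1.33 pW

P_n = kTB = 1.38×10⁻²³ × 409 × 2.35×10⁸ = 1.33×10⁻¹² W = 1.33 pW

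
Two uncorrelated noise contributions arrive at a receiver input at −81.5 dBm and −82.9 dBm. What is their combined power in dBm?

−79.1 dBm

Convert to linear, add, convert back:
P₁ = 7.08×10⁻¹² W, P₂ = 5.13×10⁻¹² W
P_tot = 1.22×10⁻¹¹ W → 10 log₁₀(P_tot / 10⁻³) = −79.1 dBm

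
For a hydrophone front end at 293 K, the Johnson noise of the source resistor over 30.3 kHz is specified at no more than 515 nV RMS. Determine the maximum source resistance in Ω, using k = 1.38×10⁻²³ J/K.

541 Ω

Johnson–Nyquist: V_n = √(4kTRB) ⇒ R = V_n² / (4kTB)
4kTB = 4 × 1.38×10⁻²³ × 293 × 3.03×10⁴ = 4.90×10⁻¹⁶
R = (5.15×10⁻⁷)² / 4.90×10⁻¹⁶ = 5.41×10² Ω = 541 Ω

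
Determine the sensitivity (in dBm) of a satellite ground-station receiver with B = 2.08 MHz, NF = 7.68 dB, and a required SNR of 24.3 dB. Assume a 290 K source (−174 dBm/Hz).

−78.8 dBm

Sensitivity = −174 + 10 log₁₀(B) + NF + SNR_min
= −174 + 63.18 + 7.68 + 24.3
= −78.84 dBm → −78.8 dBm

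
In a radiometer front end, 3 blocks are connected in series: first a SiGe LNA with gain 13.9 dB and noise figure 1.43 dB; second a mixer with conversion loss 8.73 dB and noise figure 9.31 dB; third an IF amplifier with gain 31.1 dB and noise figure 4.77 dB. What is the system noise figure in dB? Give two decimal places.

3.63 dB

Convert to linear (a loss of L dB is a gain of −L dB): F_i = 10^(NF_i/10), G_i = 10^(G_i,dB/10)
  Stage 1: F_1 = 10^(1.43/10) = 1.390, G_1 = 10^(13.9/10) = 24.55
  Stage 2: F_2 = 10^(9.31/10) = 8.531, G_2 = 10^(−8.73/10) = 0.1340
  Stage 3: F_3 = 10^(4.77/10) = 2.999, G_3 = 10^(31.1/10) = 1288
Friis cascade:
  F = 1.390 + (8.531 − 1)/24.55 + (2.999 − 1)/3.289 = 2.305
NF = 10 log₁₀(2.305) = 3.63 dB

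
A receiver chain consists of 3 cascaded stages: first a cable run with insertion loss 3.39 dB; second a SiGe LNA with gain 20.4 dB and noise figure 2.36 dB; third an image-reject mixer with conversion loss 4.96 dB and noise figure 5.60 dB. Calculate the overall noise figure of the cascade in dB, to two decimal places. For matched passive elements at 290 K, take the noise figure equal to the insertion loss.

5.81 dB

Convert to linear (a loss of L dB is a gain of −L dB): F_i = 10^(NF_i/10), G_i = 10^(G_i,dB/10)
  Stage 1: F_1 = 10^(3.39/10) = 2.183, G_1 = 10^(−3.39/10) = 0.4581
  Stage 2: F_2 = 10^(2.36/10) = 1.722, G_2 = 10^(20.4/10) = 109.6
  Stage 3: F_3 = 10^(5.60/10) = 3.631, G_3 = 10^(−4.96/10) = 0.3192
Friis cascade:
  F = 2.183 + (1.722 − 1)/0.4581 + (3.631 − 1)/50.23 = 3.811
NF = 10 log₁₀(3.811) = 5.81 dB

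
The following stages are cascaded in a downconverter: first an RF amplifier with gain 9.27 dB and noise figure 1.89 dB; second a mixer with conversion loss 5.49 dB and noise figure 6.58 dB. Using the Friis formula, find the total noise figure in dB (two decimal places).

2.93 dB

Convert to linear (a loss of L dB is a gain of −L dB): F_i = 10^(NF_i/10), G_i = 10^(G_i,dB/10)
  Stage 1: F_1 = 10^(1.89/10) = 1.545, G_1 = 10^(9.27/10) = 8.453
  Stage 2: F_2 = 10^(6.58/10) = 4.550, G_2 = 10^(−5.49/10) = 0.2825
Friis cascade:
  F = 1.545 + (4.550 − 1)/8.453 = 1.965
NF = 10 log₁₀(1.965) = 2.93 dB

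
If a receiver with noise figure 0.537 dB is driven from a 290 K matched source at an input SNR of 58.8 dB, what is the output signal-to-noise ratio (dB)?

58.263 dB

By definition F = SNR_in/SNR_out, so in dB: SNR_out = SNR_in − NF
SNR_out = 58.8 − 0.537 = 58.263 dB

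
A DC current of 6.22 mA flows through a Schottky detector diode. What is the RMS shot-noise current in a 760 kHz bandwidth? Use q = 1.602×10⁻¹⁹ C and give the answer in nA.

38.9 nA

I_n = √(2qI·B)
2qI·B = 2 × 1.602×10⁻¹⁹ × 6.22×10⁻³ × 7.60×10⁵ = 1.51×10⁻¹⁵ A²
I_n = √(1.51×10⁻¹⁵) = 3.89×10⁻⁸ A = 38.9 nA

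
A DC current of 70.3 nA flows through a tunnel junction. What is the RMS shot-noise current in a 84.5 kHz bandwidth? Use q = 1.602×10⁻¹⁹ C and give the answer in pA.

I_n = √(2qI·B)
2qI·B = 2 × 1.602×10⁻¹⁹ × 7.03×10⁻⁸ × 8.45×10⁴ = 1.90×10⁻²¹ A²
I_n = √(1.90×10⁻²¹) = 4.36×10⁻¹¹ A = 43.6 pA

43.6 pA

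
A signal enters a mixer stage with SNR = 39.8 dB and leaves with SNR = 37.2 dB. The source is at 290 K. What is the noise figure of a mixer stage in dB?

NF (dB) = SNR_in(dB) − SNR_out(dB) when the source is at T₀
NF = 39.8 − 37.2 = 2.6 dB

2.6 dB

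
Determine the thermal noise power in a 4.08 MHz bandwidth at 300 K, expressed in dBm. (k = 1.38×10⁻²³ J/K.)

P_n = kTB = 1.38×10⁻²³ × 300 × 4.08×10⁶ = 1.69×10⁻¹⁴ W
In dBm: 10 log₁₀(1.69×10⁻¹⁴ / 10⁻³) = −107.7 dBm

−107.7 dBm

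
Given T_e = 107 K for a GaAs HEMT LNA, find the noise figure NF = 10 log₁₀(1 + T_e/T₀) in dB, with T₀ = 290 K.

F = 1 + T_e/T₀ = 1 + 107/290 = 1.36897
NF = 10 log₁₀(1.36897) = 1.36 dB

1.36 dB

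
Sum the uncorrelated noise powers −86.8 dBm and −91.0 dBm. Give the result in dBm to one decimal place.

Convert to linear, add, convert back:
P₁ = 2.09×10⁻¹² W, P₂ = 7.94×10⁻¹³ W
P_tot = 2.88×10⁻¹² W → 10 log₁₀(P_tot / 10⁻³) = −85.4 dBm

−85.4 dBm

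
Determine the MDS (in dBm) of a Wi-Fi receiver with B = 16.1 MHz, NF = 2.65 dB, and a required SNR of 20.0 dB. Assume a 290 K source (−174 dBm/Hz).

Sensitivity = −174 + 10 log₁₀(B) + NF + SNR_min
= −174 + 72.07 + 2.65 + 20.0
= −79.28 dBm → −79.3 dBm

−79.3 dBm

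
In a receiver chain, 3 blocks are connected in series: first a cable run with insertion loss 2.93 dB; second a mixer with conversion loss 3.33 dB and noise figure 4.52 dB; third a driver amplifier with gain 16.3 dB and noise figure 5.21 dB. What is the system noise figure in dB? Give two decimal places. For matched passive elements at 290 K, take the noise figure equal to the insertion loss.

Convert to linear (a loss of L dB is a gain of −L dB): F_i = 10^(NF_i/10), G_i = 10^(G_i,dB/10)
  Stage 1: F_1 = 10^(2.93/10) = 1.963, G_1 = 10^(−2.93/10) = 0.5093
  Stage 2: F_2 = 10^(4.52/10) = 2.831, G_2 = 10^(−3.33/10) = 0.4645
  Stage 3: F_3 = 10^(5.21/10) = 3.319, G_3 = 10^(16.3/10) = 42.66
Friis cascade:
  F = 1.963 + (2.831 − 1)/0.5093 + (3.319 − 1)/0.2366 = 15.36
NF = 10 log₁₀(15.36) = 11.86 dB

11.86 dB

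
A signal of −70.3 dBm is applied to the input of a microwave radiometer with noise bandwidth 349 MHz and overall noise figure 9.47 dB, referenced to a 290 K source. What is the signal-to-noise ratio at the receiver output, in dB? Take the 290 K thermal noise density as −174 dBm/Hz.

8.8 dB

Noise floor: N = −174 + 10 log₁₀(B) + NF
10 log₁₀(3.49×10⁸) = 85.43 dB
N = −174 + 85.43 + 9.47 = −79.10 dBm
SNR = P_sig − N = −70.3 − (−79.10) = 8.80 dB → 8.8 dB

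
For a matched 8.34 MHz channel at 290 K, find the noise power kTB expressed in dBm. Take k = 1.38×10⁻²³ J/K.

P_n = kTB = 1.38×10⁻²³ × 290 × 8.34×10⁶ = 3.34×10⁻¹⁴ W
In dBm: 10 log₁₀(3.34×10⁻¹⁴ / 10⁻³) = −104.8 dBm

−104.8 dBm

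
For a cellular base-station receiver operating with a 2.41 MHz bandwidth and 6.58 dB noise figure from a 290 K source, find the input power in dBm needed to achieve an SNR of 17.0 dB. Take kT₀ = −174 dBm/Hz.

−86.6 dBm

Sensitivity = −174 + 10 log₁₀(B) + NF + SNR_min
= −174 + 63.82 + 6.58 + 17.0
= −86.60 dBm → −86.6 dBm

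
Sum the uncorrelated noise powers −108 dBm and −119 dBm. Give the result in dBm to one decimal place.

−107.7 dBm

Convert to linear, add, convert back:
P₁ = 1.58×10⁻¹⁴ W, P₂ = 1.26×10⁻¹⁵ W
P_tot = 1.71×10⁻¹⁴ W → 10 log₁₀(P_tot / 10⁻³) = −107.7 dBm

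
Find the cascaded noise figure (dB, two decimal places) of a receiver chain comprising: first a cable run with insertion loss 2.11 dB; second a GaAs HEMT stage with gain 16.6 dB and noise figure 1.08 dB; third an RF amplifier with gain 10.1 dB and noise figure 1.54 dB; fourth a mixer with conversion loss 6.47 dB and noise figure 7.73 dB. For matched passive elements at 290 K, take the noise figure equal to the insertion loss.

3.26 dB

Convert to linear (a loss of L dB is a gain of −L dB): F_i = 10^(NF_i/10), G_i = 10^(G_i,dB/10)
  Stage 1: F_1 = 10^(2.11/10) = 1.626, G_1 = 10^(−2.11/10) = 0.6152
  Stage 2: F_2 = 10^(1.08/10) = 1.282, G_2 = 10^(16.6/10) = 45.71
  Stage 3: F_3 = 10^(1.54/10) = 1.426, G_3 = 10^(10.1/10) = 10.23
  Stage 4: F_4 = 10^(7.73/10) = 5.929, G_4 = 10^(−6.47/10) = 0.2254
Friis cascade:
  F = 1.626 + (1.282 − 1)/0.6152 + (1.426 − 1)/28.12 + (5.929 − 1)/287.7 = 2.117
NF = 10 log₁₀(2.117) = 3.26 dB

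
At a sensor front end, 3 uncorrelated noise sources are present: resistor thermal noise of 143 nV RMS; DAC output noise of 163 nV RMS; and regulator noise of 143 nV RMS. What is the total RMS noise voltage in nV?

Uncorrelated sources add in power (mean-square): V_tot = √(ΣV_i²)
V_tot = √[(1.43×10⁻⁷)² + (1.63×10⁻⁷)² + (1.43×10⁻⁷)²] = 2.60×10⁻⁷ V = 260 nV

260 nV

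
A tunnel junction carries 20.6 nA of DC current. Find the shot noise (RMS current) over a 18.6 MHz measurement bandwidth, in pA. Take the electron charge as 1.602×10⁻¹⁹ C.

I_n = √(2qI·B)
2qI·B = 2 × 1.602×10⁻¹⁹ × 2.06×10⁻⁸ × 1.86×10⁷ = 1.23×10⁻¹⁹ A²
I_n = √(1.23×10⁻¹⁹) = 3.50×10⁻¹⁰ A = 350 pA

350 pA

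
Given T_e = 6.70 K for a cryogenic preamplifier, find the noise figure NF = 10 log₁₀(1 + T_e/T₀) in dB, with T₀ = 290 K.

0.099 dB

F = 1 + T_e/T₀ = 1 + 6.70/290 = 1.0231
NF = 10 log₁₀(1.0231) = 0.099 dB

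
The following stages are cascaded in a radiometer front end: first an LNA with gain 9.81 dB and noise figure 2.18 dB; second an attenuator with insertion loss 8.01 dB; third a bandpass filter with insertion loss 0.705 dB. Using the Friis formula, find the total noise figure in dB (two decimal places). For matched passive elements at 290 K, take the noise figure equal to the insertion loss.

Convert to linear (a loss of L dB is a gain of −L dB): F_i = 10^(NF_i/10), G_i = 10^(G_i,dB/10)
  Stage 1: F_1 = 10^(2.18/10) = 1.652, G_1 = 10^(9.81/10) = 9.572
  Stage 2: F_2 = 10^(8.01/10) = 6.324, G_2 = 10^(−8.01/10) = 0.1581
  Stage 3: F_3 = 10^(0.705/10) = 1.176, G_3 = 10^(−0.705/10) = 0.8502
Friis cascade:
  F = 1.652 + (6.324 − 1)/9.572 + (1.176 − 1)/1.514 = 2.325
NF = 10 log₁₀(2.325) = 3.66 dB

3.66 dB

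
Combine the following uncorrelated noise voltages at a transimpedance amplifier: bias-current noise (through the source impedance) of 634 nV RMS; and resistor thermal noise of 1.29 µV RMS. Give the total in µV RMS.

1.44 µV

Uncorrelated sources add in power (mean-square): V_tot = √(ΣV_i²)
V_tot = √[(6.34×10⁻⁷)² + (1.29×10⁻⁶)²] = 1.44×10⁻⁶ V = 1.44 µV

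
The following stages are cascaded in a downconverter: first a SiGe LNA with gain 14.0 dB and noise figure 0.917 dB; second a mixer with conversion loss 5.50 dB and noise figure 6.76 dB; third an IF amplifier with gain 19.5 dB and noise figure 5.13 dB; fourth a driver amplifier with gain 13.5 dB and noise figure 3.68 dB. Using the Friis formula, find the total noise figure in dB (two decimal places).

Convert to linear (a loss of L dB is a gain of −L dB): F_i = 10^(NF_i/10), G_i = 10^(G_i,dB/10)
  Stage 1: F_1 = 10^(0.917/10) = 1.235, G_1 = 10^(14.0/10) = 25.12
  Stage 2: F_2 = 10^(6.76/10) = 4.742, G_2 = 10^(−5.50/10) = 0.2818
  Stage 3: F_3 = 10^(5.13/10) = 3.258, G_3 = 10^(19.5/10) = 89.13
  Stage 4: F_4 = 10^(3.68/10) = 2.333, G_4 = 10^(13.5/10) = 22.39
Friis cascade:
  F = 1.235 + (4.742 − 1)/25.12 + (3.258 − 1)/7.079 + (2.333 − 1)/631.0 = 1.705
NF = 10 log₁₀(1.705) = 2.32 dB

2.32 dB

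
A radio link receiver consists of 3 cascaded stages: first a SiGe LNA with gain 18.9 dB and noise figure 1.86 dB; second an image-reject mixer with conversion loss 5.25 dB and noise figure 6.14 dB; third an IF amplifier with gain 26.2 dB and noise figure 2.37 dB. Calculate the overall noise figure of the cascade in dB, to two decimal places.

Convert to linear (a loss of L dB is a gain of −L dB): F_i = 10^(NF_i/10), G_i = 10^(G_i,dB/10)
  Stage 1: F_1 = 10^(1.86/10) = 1.535, G_1 = 10^(18.9/10) = 77.62
  Stage 2: F_2 = 10^(6.14/10) = 4.111, G_2 = 10^(−5.25/10) = 0.2985
  Stage 3: F_3 = 10^(2.37/10) = 1.726, G_3 = 10^(26.2/10) = 416.9
Friis cascade:
  F = 1.535 + (4.111 − 1)/77.62 + (1.726 − 1)/23.17 = 1.606
NF = 10 log₁₀(1.606) = 2.06 dB

2.06 dB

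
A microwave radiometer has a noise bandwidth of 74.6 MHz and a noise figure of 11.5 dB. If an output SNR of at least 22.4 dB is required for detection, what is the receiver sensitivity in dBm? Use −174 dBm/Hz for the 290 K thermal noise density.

Sensitivity = −174 + 10 log₁₀(B) + NF + SNR_min
= −174 + 78.73 + 11.5 + 22.4
= −61.37 dBm → −61.4 dBm

−61.4 dBm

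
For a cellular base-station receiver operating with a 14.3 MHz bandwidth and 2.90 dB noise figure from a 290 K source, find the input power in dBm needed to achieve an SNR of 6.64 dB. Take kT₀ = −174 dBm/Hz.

−92.9 dBm

Sensitivity = −174 + 10 log₁₀(B) + NF + SNR_min
= −174 + 71.55 + 2.90 + 6.64
= −92.91 dBm → −92.9 dBm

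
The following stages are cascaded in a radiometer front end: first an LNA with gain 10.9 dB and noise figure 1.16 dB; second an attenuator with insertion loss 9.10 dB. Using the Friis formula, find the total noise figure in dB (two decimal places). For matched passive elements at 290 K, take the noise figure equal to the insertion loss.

Convert to linear (a loss of L dB is a gain of −L dB): F_i = 10^(NF_i/10), G_i = 10^(G_i,dB/10)
  Stage 1: F_1 = 10^(1.16/10) = 1.306, G_1 = 10^(10.9/10) = 12.30
  Stage 2: F_2 = 10^(9.10/10) = 8.128, G_2 = 10^(−9.10/10) = 0.1230
Friis cascade:
  F = 1.306 + (8.128 − 1)/12.30 = 1.886
NF = 10 log₁₀(1.886) = 2.75 dB

2.75 dB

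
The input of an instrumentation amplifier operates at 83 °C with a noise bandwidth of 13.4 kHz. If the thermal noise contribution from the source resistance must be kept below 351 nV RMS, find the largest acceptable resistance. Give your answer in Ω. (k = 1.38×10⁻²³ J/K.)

468 Ω

T = 83 °C + 273.15 = 356.15 K
Johnson–Nyquist: V_n = √(4kTRB) ⇒ R = V_n² / (4kTB)
4kTB = 4 × 1.38×10⁻²³ × 356.15 × 1.34×10⁴ = 2.63×10⁻¹⁶
R = (3.51×10⁻⁷)² / 2.63×10⁻¹⁶ = 4.68×10² Ω = 468 Ω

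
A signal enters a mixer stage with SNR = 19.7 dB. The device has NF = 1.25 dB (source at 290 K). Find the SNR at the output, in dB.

By definition F = SNR_in/SNR_out, so in dB: SNR_out = SNR_in − NF
SNR_out = 19.7 − 1.25 = 18.45 dB

18.45 dB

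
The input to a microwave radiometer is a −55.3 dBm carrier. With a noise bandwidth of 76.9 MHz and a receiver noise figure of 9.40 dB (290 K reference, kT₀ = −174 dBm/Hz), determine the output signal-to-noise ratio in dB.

30.4 dB

Noise floor: N = −174 + 10 log₁₀(B) + NF
10 log₁₀(7.69×10⁷) = 78.86 dB
N = −174 + 78.86 + 9.40 = −85.74 dBm
SNR = P_sig − N = −55.3 − (−85.74) = 30.44 dB → 30.4 dB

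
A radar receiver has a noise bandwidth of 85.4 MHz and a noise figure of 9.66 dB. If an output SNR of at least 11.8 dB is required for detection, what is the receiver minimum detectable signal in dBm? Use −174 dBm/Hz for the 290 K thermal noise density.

Sensitivity = −174 + 10 log₁₀(B) + NF + SNR_min
= −174 + 79.31 + 9.66 + 11.8
= −73.23 dBm → −73.2 dBm

−73.2 dBm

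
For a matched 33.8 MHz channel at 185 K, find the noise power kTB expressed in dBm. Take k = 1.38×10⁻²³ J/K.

−100.6 dBm

P_n = kTB = 1.38×10⁻²³ × 185 × 3.38×10⁷ = 8.63×10⁻¹⁴ W
In dBm: 10 log₁₀(8.63×10⁻¹⁴ / 10⁻³) = −100.6 dBm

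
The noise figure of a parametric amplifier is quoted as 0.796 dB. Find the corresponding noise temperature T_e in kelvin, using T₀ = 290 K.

58.3 K

F = 10^(0.796/10) = 1.20116
T_e = (F − 1)·T₀ = (1.20116 − 1) × 290 = 58.3 K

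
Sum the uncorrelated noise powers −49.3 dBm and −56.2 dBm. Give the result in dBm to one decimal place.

Convert to linear, add, convert back:
P₁ = 1.17×10⁻⁸ W, P₂ = 2.40×10⁻⁹ W
P_tot = 1.41×10⁻⁸ W → 10 log₁₀(P_tot / 10⁻³) = −48.5 dBm

−48.5 dBm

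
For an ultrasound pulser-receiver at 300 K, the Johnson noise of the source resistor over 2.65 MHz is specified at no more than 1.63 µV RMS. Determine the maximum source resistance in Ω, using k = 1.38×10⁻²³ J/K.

60.5 Ω

Johnson–Nyquist: V_n = √(4kTRB) ⇒ R = V_n² / (4kTB)
4kTB = 4 × 1.38×10⁻²³ × 300 × 2.65×10⁶ = 4.39×10⁻¹⁴
R = (1.63×10⁻⁶)² / 4.39×10⁻¹⁴ = 6.05×10¹ Ω = 60.5 Ω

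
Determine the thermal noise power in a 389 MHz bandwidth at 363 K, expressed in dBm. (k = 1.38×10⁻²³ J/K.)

P_n = kTB = 1.38×10⁻²³ × 363 × 3.89×10⁸ = 1.95×10⁻¹² W
In dBm: 10 log₁₀(1.95×10⁻¹² / 10⁻³) = −87.1 dBm

−87.1 dBm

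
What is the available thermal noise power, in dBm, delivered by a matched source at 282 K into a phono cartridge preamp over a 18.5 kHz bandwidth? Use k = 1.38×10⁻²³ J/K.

P_n = kTB = 1.38×10⁻²³ × 282 × 1.85×10⁴ = 7.20×10⁻¹⁷ W
In dBm: 10 log₁₀(7.20×10⁻¹⁷ / 10⁻³) = −131.4 dBm

−131.4 dBm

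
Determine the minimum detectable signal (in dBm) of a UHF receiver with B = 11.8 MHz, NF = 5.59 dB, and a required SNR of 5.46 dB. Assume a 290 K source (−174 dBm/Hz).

−92.2 dBm

Sensitivity = −174 + 10 log₁₀(B) + NF + SNR_min
= −174 + 70.72 + 5.59 + 5.46
= −92.23 dBm → −92.2 dBm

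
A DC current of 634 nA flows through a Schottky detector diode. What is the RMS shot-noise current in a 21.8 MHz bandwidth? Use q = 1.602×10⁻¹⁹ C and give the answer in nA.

2.10 nA

I_n = √(2qI·B)
2qI·B = 2 × 1.602×10⁻¹⁹ × 6.34×10⁻⁷ × 2.18×10⁷ = 4.43×10⁻¹⁸ A²
I_n = √(4.43×10⁻¹⁸) = 2.10×10⁻⁹ A = 2.10 nA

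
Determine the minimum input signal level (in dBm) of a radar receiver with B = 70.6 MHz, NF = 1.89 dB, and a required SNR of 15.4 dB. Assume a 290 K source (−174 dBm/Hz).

Sensitivity = −174 + 10 log₁₀(B) + NF + SNR_min
= −174 + 78.49 + 1.89 + 15.4
= −78.22 dBm → −78.2 dBm

−78.2 dBm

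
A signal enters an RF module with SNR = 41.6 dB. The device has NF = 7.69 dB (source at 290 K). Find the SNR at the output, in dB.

By definition F = SNR_in/SNR_out, so in dB: SNR_out = SNR_in − NF
SNR_out = 41.6 − 7.69 = 33.91 dB

33.91 dB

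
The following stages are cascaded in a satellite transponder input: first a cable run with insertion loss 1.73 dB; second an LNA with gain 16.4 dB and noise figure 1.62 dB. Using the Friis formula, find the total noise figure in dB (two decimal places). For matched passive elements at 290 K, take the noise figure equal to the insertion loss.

Convert to linear (a loss of L dB is a gain of −L dB): F_i = 10^(NF_i/10), G_i = 10^(G_i,dB/10)
  Stage 1: F_1 = 10^(1.73/10) = 1.489, G_1 = 10^(−1.73/10) = 0.6714
  Stage 2: F_2 = 10^(1.62/10) = 1.452, G_2 = 10^(16.4/10) = 43.65
Friis cascade:
  F = 1.489 + (1.452 − 1)/0.6714 = 2.163
NF = 10 log₁₀(2.163) = 3.35 dB

3.35 dB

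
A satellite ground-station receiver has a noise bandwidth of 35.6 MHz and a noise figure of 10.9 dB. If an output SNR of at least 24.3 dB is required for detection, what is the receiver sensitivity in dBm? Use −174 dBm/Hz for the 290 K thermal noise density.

Sensitivity = −174 + 10 log₁₀(B) + NF + SNR_min
= −174 + 75.51 + 10.9 + 24.3
= −63.29 dBm → −63.3 dBm

−63.3 dBm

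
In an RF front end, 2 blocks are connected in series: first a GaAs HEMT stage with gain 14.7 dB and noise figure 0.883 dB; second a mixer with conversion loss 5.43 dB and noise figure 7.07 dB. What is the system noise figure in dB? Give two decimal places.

Convert to linear (a loss of L dB is a gain of −L dB): F_i = 10^(NF_i/10), G_i = 10^(G_i,dB/10)
  Stage 1: F_1 = 10^(0.883/10) = 1.225, G_1 = 10^(14.7/10) = 29.51
  Stage 2: F_2 = 10^(7.07/10) = 5.093, G_2 = 10^(−5.43/10) = 0.2864
Friis cascade:
  F = 1.225 + (5.093 − 1)/29.51 = 1.364
NF = 10 log₁₀(1.364) = 1.35 dB

1.35 dB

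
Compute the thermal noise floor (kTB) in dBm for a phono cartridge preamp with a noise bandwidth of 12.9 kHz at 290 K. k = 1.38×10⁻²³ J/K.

P_n = kTB = 1.38×10⁻²³ × 290 × 1.29×10⁴ = 5.16×10⁻¹⁷ W
In dBm: 10 log₁₀(5.16×10⁻¹⁷ / 10⁻³) = −132.9 dBm

−132.9 dBm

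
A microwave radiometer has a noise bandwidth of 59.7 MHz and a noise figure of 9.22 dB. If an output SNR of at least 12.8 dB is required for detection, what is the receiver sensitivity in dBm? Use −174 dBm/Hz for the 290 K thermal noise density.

−74.2 dBm

Sensitivity = −174 + 10 log₁₀(B) + NF + SNR_min
= −174 + 77.76 + 9.22 + 12.8
= −74.22 dBm → −74.2 dBm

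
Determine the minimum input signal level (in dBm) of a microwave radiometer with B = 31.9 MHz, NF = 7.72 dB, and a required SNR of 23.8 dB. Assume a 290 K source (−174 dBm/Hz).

Sensitivity = −174 + 10 log₁₀(B) + NF + SNR_min
= −174 + 75.04 + 7.72 + 23.8
= −67.44 dBm → −67.4 dBm

−67.4 dBm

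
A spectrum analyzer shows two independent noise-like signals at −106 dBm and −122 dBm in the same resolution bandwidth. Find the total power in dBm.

−105.9 dBm

Convert to linear, add, convert back:
P₁ = 2.51×10⁻¹⁴ W, P₂ = 6.31×10⁻¹⁶ W
P_tot = 2.57×10⁻¹⁴ W → 10 log₁₀(P_tot / 10⁻³) = −105.9 dBm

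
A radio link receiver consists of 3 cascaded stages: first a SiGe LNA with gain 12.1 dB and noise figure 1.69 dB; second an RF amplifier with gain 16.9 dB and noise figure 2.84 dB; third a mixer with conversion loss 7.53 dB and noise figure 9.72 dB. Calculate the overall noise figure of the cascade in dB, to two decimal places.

Convert to linear (a loss of L dB is a gain of −L dB): F_i = 10^(NF_i/10), G_i = 10^(G_i,dB/10)
  Stage 1: F_1 = 10^(1.69/10) = 1.476, G_1 = 10^(12.1/10) = 16.22
  Stage 2: F_2 = 10^(2.84/10) = 1.923, G_2 = 10^(16.9/10) = 48.98
  Stage 3: F_3 = 10^(9.72/10) = 9.376, G_3 = 10^(−7.53/10) = 0.1766
Friis cascade:
  F = 1.476 + (1.923 − 1)/16.22 + (9.376 − 1)/794.3 = 1.543
NF = 10 log₁₀(1.543) = 1.88 dB

1.88 dB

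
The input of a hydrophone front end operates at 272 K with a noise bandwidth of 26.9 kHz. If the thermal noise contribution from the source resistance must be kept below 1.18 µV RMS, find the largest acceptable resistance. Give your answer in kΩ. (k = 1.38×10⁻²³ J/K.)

Johnson–Nyquist: V_n = √(4kTRB) ⇒ R = V_n² / (4kTB)
4kTB = 4 × 1.38×10⁻²³ × 272 × 2.69×10⁴ = 4.04×10⁻¹⁶
R = (1.18×10⁻⁶)² / 4.04×10⁻¹⁶ = 3.45×10³ Ω = 3.45 kΩ

3.45 kΩ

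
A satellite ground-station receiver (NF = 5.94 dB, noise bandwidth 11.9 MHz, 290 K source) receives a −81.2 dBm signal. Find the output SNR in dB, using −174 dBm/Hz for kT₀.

Noise floor: N = −174 + 10 log₁₀(B) + NF
10 log₁₀(1.19×10⁷) = 70.76 dB
N = −174 + 70.76 + 5.94 = −97.30 dBm
SNR = P_sig − N = −81.2 − (−97.30) = 16.10 dB → 16.1 dB

16.1 dB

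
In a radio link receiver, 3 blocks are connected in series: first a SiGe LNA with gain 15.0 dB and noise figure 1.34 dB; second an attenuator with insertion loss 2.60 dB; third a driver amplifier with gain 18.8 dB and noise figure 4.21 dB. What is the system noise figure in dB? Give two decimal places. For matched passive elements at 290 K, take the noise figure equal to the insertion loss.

1.71 dB

Convert to linear (a loss of L dB is a gain of −L dB): F_i = 10^(NF_i/10), G_i = 10^(G_i,dB/10)
  Stage 1: F_1 = 10^(1.34/10) = 1.361, G_1 = 10^(15.0/10) = 31.62
  Stage 2: F_2 = 10^(2.60/10) = 1.820, G_2 = 10^(−2.60/10) = 0.5495
  Stage 3: F_3 = 10^(4.21/10) = 2.636, G_3 = 10^(18.8/10) = 75.86
Friis cascade:
  F = 1.361 + (1.820 − 1)/31.62 + (2.636 − 1)/17.38 = 1.482
NF = 10 log₁₀(1.482) = 1.71 dB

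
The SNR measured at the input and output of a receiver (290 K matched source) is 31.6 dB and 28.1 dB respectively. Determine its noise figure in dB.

3.5 dB

NF (dB) = SNR_in(dB) − SNR_out(dB) when the source is at T₀
NF = 31.6 − 28.1 = 3.5 dB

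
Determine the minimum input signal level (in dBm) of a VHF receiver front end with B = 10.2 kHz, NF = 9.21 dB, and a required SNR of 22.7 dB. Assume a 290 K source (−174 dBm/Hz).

−102.0 dBm

Sensitivity = −174 + 10 log₁₀(B) + NF + SNR_min
= −174 + 40.09 + 9.21 + 22.7
= −102.00 dBm → −102.0 dBm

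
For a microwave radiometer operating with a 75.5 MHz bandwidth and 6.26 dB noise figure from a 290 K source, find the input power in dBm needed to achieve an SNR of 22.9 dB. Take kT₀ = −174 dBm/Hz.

Sensitivity = −174 + 10 log₁₀(B) + NF + SNR_min
= −174 + 78.78 + 6.26 + 22.9
= −66.06 dBm → −66.1 dBm

−66.1 dBm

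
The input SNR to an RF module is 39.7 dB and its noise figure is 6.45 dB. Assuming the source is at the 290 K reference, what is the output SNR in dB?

33.25 dB

By definition F = SNR_in/SNR_out, so in dB: SNR_out = SNR_in − NF
SNR_out = 39.7 − 6.45 = 33.25 dB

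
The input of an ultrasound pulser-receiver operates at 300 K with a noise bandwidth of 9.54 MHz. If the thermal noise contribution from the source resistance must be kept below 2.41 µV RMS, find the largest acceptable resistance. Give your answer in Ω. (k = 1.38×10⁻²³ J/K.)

Johnson–Nyquist: V_n = √(4kTRB) ⇒ R = V_n² / (4kTB)
4kTB = 4 × 1.38×10⁻²³ × 300 × 9.54×10⁶ = 1.58×10⁻¹³
R = (2.41×10⁻⁶)² / 1.58×10⁻¹³ = 3.68×10¹ Ω = 36.8 Ω

36.8 Ω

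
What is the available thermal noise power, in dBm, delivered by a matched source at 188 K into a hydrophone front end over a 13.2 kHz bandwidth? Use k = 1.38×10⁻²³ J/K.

−134.7 dBm

P_n = kTB = 1.38×10⁻²³ × 188 × 1.32×10⁴ = 3.42×10⁻¹⁷ W
In dBm: 10 log₁₀(3.42×10⁻¹⁷ / 10⁻³) = −134.7 dBm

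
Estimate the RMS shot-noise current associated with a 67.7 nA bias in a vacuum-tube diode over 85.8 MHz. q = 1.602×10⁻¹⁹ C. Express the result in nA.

I_n = √(2qI·B)
2qI·B = 2 × 1.602×10⁻¹⁹ × 6.77×10⁻⁸ × 8.58×10⁷ = 1.86×10⁻¹⁸ A²
I_n = √(1.86×10⁻¹⁸) = 1.36×10⁻⁹ A = 1.36 nA

1.36 nA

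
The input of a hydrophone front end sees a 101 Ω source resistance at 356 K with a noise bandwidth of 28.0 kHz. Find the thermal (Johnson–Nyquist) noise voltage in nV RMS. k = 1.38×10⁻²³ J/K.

V_n = √(4kTRB)
4kTRB = 4 × 1.38×10⁻²³ × 356 × 1.01×10² × 2.80×10⁴ = 5.56×10⁻¹⁴ V²
V_n = √(5.56×10⁻¹⁴) = 2.36×10⁻⁷ V = 236 nV

236 nV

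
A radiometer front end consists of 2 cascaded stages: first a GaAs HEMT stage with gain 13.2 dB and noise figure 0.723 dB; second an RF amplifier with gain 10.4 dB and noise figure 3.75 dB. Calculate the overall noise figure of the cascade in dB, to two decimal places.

Convert to linear (a loss of L dB is a gain of −L dB): F_i = 10^(NF_i/10), G_i = 10^(G_i,dB/10)
  Stage 1: F_1 = 10^(0.723/10) = 1.181, G_1 = 10^(13.2/10) = 20.89
  Stage 2: F_2 = 10^(3.75/10) = 2.371, G_2 = 10^(10.4/10) = 10.96
Friis cascade:
  F = 1.181 + (2.371 − 1)/20.89 = 1.247
NF = 10 log₁₀(1.247) = 0.96 dB

0.96 dB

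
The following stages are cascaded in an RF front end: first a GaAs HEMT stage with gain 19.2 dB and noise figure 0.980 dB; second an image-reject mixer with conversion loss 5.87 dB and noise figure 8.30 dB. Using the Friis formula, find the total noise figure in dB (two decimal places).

1.21 dB

Convert to linear (a loss of L dB is a gain of −L dB): F_i = 10^(NF_i/10), G_i = 10^(G_i,dB/10)
  Stage 1: F_1 = 10^(0.980/10) = 1.253, G_1 = 10^(19.2/10) = 83.18
  Stage 2: F_2 = 10^(8.30/10) = 6.761, G_2 = 10^(−5.87/10) = 0.2588
Friis cascade:
  F = 1.253 + (6.761 − 1)/83.18 = 1.322
NF = 10 log₁₀(1.322) = 1.21 dB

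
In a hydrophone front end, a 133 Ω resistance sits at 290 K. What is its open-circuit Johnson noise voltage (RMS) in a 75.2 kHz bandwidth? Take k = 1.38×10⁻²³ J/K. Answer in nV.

400 nV

V_n = √(4kTRB)
4kTRB = 4 × 1.38×10⁻²³ × 290 × 1.33×10² × 7.52×10⁴ = 1.60×10⁻¹³ V²
V_n = √(1.60×10⁻¹³) = 4.00×10⁻⁷ V = 400 nV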